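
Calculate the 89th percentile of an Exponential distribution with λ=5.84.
0.3780

We have X ~ Exponential(λ=5.84).

We want to find x such that P(X ≤ x) = 0.89.

This is the 89th percentile, which means 89% of values fall below this point.

Using the inverse CDF (quantile function):
x = F⁻¹(0.89) = 0.3780

Verification: P(X ≤ 0.3780) = 0.89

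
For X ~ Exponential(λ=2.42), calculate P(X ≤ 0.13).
0.269919

We have X ~ Exponential(λ=2.42).

The CDF gives us P(X ≤ k).

Using the CDF:
P(X ≤ 0.13) = 0.269919

This means there's approximately a 27.0% chance that X is at most 0.13.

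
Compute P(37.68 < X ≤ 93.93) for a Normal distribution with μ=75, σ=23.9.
0.726632

We have X ~ Normal(μ=75, σ=23.9).

To find P(37.68 < X ≤ 93.93), we use:
P(37.68 < X ≤ 93.93) = P(X ≤ 93.93) - P(X ≤ 37.68)
                 = F(93.93) - F(37.68)
                 = 0.785834 - 0.059202
                 = 0.726632

So there's approximately a 72.7% chance that X falls in this range.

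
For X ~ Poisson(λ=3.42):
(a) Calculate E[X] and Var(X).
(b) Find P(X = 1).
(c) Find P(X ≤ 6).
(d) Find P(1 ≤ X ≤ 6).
(a) E[X] = 3.4200, Var(X) = 3.4200
(b) P(X = 1) = 0.111877
(c) P(X ≤ 6) = 0.940704
(d) P(1 ≤ X ≤ 6) = 0.907991

We have X ~ Poisson(λ=3.42).

(a) Moments:
E[X] = 3.4200
Var(X) = 3.4200
σ = √Var(X) = 1.8493

(b) Point probability using PMF:
P(X = 1) = 0.111877

(c) Cumulative probability using CDF:
P(X ≤ 6) = F(6) = 0.940704

(d) Range probability:
P(1 ≤ X ≤ 6) = P(X ≤ 6) - P(X ≤ 0)
                   = F(6) - F(0)
                   = 0.940704 - 0.032712
                   = 0.907991

This means approximately 90.8% of outcomes fall in the interval [1, 6].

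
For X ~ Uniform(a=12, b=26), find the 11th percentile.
13.5400

We have X ~ Uniform(a=12, b=26).

We want to find x such that P(X ≤ x) = 0.11.

This is the 11th percentile, which means 11% of values fall below this point.

Using the inverse CDF (quantile function):
x = F⁻¹(0.11) = 13.5400

Verification: P(X ≤ 13.5400) = 0.11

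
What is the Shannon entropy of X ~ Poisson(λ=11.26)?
2.6218 nats

We have X ~ Poisson(λ=11.26).

The Shannon entropy measures the uncertainty or information content of the distribution.

For a Poisson distribution with λ=11.26:
H(X) = 2.6218 nats

(In bits, this would be 3.7824 bits.)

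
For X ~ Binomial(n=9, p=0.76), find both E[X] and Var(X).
E[X] = 6.8400, Var(X) = 1.6416

We have X ~ Binomial(n=9, p=0.76).

For a Binomial distribution with n=9, p=0.76:

Expected value:
E[X] = 6.8400

Variance:
Var(X) = 1.6416

Standard deviation:
σ = √Var(X) = 1.2812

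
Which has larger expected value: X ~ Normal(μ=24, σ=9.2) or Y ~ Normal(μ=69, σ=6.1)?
Y has larger mean (69.0000 > 24.0000)

Compute the expected value for each distribution:

X ~ Normal(μ=24, σ=9.2):
E[X] = 24.0000

Y ~ Normal(μ=69, σ=6.1):
E[Y] = 69.0000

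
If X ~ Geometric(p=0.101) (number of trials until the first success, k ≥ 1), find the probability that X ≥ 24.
0.086392

We have X ~ Geometric(p=0.101) (number of trials until the first success, k ≥ 1).

For discrete distributions, P(X ≥ 24) = 1 - P(X ≤ 23).

P(X ≤ 23) = 0.913608
P(X ≥ 24) = 1 - 0.913608 = 0.086392

So there's approximately a 8.6% chance that X is at least 24.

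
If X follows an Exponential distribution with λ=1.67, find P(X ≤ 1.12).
0.845938

We have X ~ Exponential(λ=1.67).

The CDF gives us P(X ≤ k).

Using the CDF:
P(X ≤ 1.12) = 0.845938

This means there's approximately a 84.6% chance that X is at most 1.12.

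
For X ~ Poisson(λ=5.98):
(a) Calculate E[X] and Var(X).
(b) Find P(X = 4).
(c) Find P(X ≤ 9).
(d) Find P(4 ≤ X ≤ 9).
(a) E[X] = 5.9800, Var(X) = 5.9800
(b) P(X = 4) = 0.134745
(c) P(X ≤ 9) = 0.917446
(d) P(4 ≤ X ≤ 9) = 0.764448

We have X ~ Poisson(λ=5.98).

(a) Moments:
E[X] = 5.9800
Var(X) = 5.9800
σ = √Var(X) = 2.4454

(b) Point probability using PMF:
P(X = 4) = 0.134745

(c) Cumulative probability using CDF:
P(X ≤ 9) = F(9) = 0.917446

(d) Range probability:
P(4 ≤ X ≤ 9) = P(X ≤ 9) - P(X ≤ 3)
                   = F(9) - F(3)
                   = 0.917446 - 0.152998
                   = 0.764448

This means approximately 76.4% of outcomes fall in the interval [4, 9].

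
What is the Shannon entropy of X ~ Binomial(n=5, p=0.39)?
1.4925 nats

We have X ~ Binomial(n=5, p=0.39).

The Shannon entropy measures the uncertainty or information content of the distribution.

For a Binomial distribution with n=5, p=0.39:
H(X) = 1.4925 nats

(In bits, this would be 2.1532 bits.)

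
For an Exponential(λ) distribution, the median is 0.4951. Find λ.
λ = 1.4000

For X ~ Exponential(λ), the CDF is F(x) = 1 - e^(-λx).
The median m satisfies F(m) = 0.5:
1 - e^(-λm) = 0.5
e^(-λm) = 0.5
λm = ln(2)
m = ln(2) / λ

Given m = 0.4951:
λ = ln(2) / 0.4951 = 0.693147 / 0.4951 = 1.4000

Verification: ln(2) / 1.4000 = 0.4951 ✓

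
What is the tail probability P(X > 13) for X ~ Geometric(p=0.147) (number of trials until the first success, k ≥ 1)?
0.126572

We have X ~ Geometric(p=0.147) (number of trials until the first success, k ≥ 1).

P(X > 13) = 1 - P(X ≤ 13)
                = 1 - F(13)
                = 1 - 0.873428
                = 0.126572

So there's approximately a 12.7% chance that X exceeds 13.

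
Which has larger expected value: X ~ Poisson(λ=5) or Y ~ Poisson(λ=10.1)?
Y has larger mean (10.1000 > 5.0000)

Compute the expected value for each distribution:

X ~ Poisson(λ=5):
E[X] = 5.0000

Y ~ Poisson(λ=10.1):
E[Y] = 10.1000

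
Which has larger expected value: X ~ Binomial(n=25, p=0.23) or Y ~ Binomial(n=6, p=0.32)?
X has larger mean (5.7500 > 1.9200)

Compute the expected value for each distribution:

X ~ Binomial(n=25, p=0.23):
E[X] = 5.7500

Y ~ Binomial(n=6, p=0.32):
E[Y] = 1.9200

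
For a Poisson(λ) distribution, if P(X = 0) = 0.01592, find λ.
λ = 4.1402

For a Poisson(λ) distribution, the PMF at 0 is:
P(X = 0) = λ^0 e^(-λ) / 0! = e^(-λ)

Given P(X = 0) = 0.01592:
e^(-λ) = 0.01592
-λ = ln(0.01592)
λ = -ln(0.01592) = 4.1402

Verification: e^(-4.1402) = 0.01592 ✓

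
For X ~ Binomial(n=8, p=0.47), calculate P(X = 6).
0.084781

We have X ~ Binomial(n=8, p=0.47).

For a Binomial distribution, the PMF gives us the probability of each outcome.

Using the PMF formula:
P(X = 6) = 0.084781

Rounded to 4 decimal places: 0.0848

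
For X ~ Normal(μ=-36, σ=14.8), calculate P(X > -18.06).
0.112725

We have X ~ Normal(μ=-36, σ=14.8).

P(X > -18.06) = 1 - P(X ≤ -18.06)
                = 1 - F(-18.06)
                = 1 - 0.887275
                = 0.112725

So there's approximately a 11.3% chance that X exceeds -18.06.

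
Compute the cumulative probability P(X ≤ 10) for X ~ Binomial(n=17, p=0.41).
0.958011

We have X ~ Binomial(n=17, p=0.41).

The CDF gives us P(X ≤ k).

Using the CDF:
P(X ≤ 10) = 0.958011

This means there's approximately a 95.8% chance that X is at most 10.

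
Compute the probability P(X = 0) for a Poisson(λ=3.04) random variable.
0.047835

We have X ~ Poisson(λ=3.04).

For a Poisson distribution, the PMF gives us the probability of each outcome.

Using the PMF formula:
P(X = 0) = 0.047835

Rounded to 4 decimal places: 0.0478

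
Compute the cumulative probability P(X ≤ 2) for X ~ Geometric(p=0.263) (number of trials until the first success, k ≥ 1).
0.456831

We have X ~ Geometric(p=0.263) (number of trials until the first success, k ≥ 1).

The CDF gives us P(X ≤ k).

Using the CDF:
P(X ≤ 2) = 0.456831

This means there's approximately a 45.7% chance that X is at most 2.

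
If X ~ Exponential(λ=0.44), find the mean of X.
2.2727

We have X ~ Exponential(λ=0.44).

For an Exponential distribution with λ=0.44:
E[X] = 2.2727

This is the expected (average) value of X.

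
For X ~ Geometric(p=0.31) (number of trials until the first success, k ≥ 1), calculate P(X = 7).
0.033455

We have X ~ Geometric(p=0.31) (number of trials until the first success, k ≥ 1).

For a Geometric distribution, the PMF gives us the probability of each outcome.

Using the PMF formula:
P(X = 7) = 0.033455

Rounded to 4 decimal places: 0.0335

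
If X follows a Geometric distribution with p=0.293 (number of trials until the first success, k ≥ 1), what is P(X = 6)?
0.051756

We have X ~ Geometric(p=0.293) (number of trials until the first success, k ≥ 1).

For a Geometric distribution, the PMF gives us the probability of each outcome.

Using the PMF formula:
P(X = 6) = 0.051756

Rounded to 4 decimal places: 0.0518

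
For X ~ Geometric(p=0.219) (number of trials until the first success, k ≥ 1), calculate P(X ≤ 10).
0.915567

We have X ~ Geometric(p=0.219) (number of trials until the first success, k ≥ 1).

The CDF gives us P(X ≤ k).

Using the CDF:
P(X ≤ 10) = 0.915567

This means there's approximately a 91.6% chance that X is at most 10.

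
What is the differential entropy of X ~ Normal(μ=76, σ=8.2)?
3.5231 nats

We have X ~ Normal(μ=76, σ=8.2).

The differential entropy measures the uncertainty or information content of the distribution.

For a Normal distribution with μ=76, σ=8.2:
h(X) = 3.5231 nats

(In bits, this would be 5.0827 bits.)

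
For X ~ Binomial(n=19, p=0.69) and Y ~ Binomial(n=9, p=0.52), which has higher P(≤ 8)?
Y has higher probability (P(Y ≤ 8) = 0.9972 > P(X ≤ 8) = 0.0137)

Compute P(≤ 8) for each distribution:

X ~ Binomial(n=19, p=0.69):
P(X ≤ 8) = 0.0137

Y ~ Binomial(n=9, p=0.52):
P(Y ≤ 8) = 0.9972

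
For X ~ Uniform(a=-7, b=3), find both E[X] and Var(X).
E[X] = -2.0000, Var(X) = 8.3333

We have X ~ Uniform(a=-7, b=3).

For a Uniform distribution with a=-7, b=3:

Expected value:
E[X] = -2.0000

Variance:
Var(X) = 8.3333

Standard deviation:
σ = √Var(X) = 2.8868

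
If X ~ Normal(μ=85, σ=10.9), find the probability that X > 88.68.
0.367827

We have X ~ Normal(μ=85, σ=10.9).

P(X > 88.68) = 1 - P(X ≤ 88.68)
                = 1 - F(88.68)
                = 1 - 0.632173
                = 0.367827

So there's approximately a 36.8% chance that X exceeds 88.68.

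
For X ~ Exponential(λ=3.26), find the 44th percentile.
0.1779

We have X ~ Exponential(λ=3.26).

We want to find x such that P(X ≤ x) = 0.44.

This is the 44th percentile, which means 44% of values fall below this point.

Using the inverse CDF (quantile function):
x = F⁻¹(0.44) = 0.1779

Verification: P(X ≤ 0.1779) = 0.44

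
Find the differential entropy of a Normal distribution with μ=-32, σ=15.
4.1270 nats

We have X ~ Normal(μ=-32, σ=15).

The differential entropy measures the uncertainty or information content of the distribution.

For a Normal distribution with μ=-32, σ=15:
h(X) = 4.1270 nats

(In bits, this would be 5.9540 bits.)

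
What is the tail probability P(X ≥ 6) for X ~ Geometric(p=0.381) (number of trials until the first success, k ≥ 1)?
0.090877

We have X ~ Geometric(p=0.381) (number of trials until the first success, k ≥ 1).

For discrete distributions, P(X ≥ 6) = 1 - P(X ≤ 5).

P(X ≤ 5) = 0.909123
P(X ≥ 6) = 1 - 0.909123 = 0.090877

So there's approximately a 9.1% chance that X is at least 6.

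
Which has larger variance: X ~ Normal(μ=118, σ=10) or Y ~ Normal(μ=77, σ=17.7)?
Y has larger variance (313.2900 > 100.0000)

Compute the variance for each distribution:

X ~ Normal(μ=118, σ=10):
Var(X) = 100.0000

Y ~ Normal(μ=77, σ=17.7):
Var(Y) = 313.2900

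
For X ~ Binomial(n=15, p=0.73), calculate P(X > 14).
0.008909

We have X ~ Binomial(n=15, p=0.73).

P(X > 14) = 1 - P(X ≤ 14)
                = 1 - F(14)
                = 1 - 0.991091
                = 0.008909

So there's approximately a 0.9% chance that X exceeds 14.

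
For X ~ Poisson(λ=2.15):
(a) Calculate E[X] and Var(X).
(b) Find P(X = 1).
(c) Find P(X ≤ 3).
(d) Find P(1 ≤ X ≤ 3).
(a) E[X] = 2.1500, Var(X) = 2.1500
(b) P(X = 1) = 0.250441
(c) P(X ≤ 3) = 0.829093
(d) P(1 ≤ X ≤ 3) = 0.712609

We have X ~ Poisson(λ=2.15).

(a) Moments:
E[X] = 2.1500
Var(X) = 2.1500
σ = √Var(X) = 1.4663

(b) Point probability using PMF:
P(X = 1) = 0.250441

(c) Cumulative probability using CDF:
P(X ≤ 3) = F(3) = 0.829093

(d) Range probability:
P(1 ≤ X ≤ 3) = P(X ≤ 3) - P(X ≤ 0)
                   = F(3) - F(0)
                   = 0.829093 - 0.116484
                   = 0.712609

This means approximately 71.3% of outcomes fall in the interval [1, 3].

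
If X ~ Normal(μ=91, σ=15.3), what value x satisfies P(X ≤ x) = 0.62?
95.6739

We have X ~ Normal(μ=91, σ=15.3).

We want to find x such that P(X ≤ x) = 0.62.

This is the 62nd percentile, which means 62% of values fall below this point.

Using the inverse CDF (quantile function):
x = F⁻¹(0.62) = 95.6739

Verification: P(X ≤ 95.6739) = 0.62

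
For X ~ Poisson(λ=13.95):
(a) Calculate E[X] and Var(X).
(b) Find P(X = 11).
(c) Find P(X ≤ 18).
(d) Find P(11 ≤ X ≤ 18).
(a) E[X] = 13.9500, Var(X) = 13.9500
(b) P(X = 11) = 0.085261
(c) P(X ≤ 18) = 0.885395
(d) P(11 ≤ X ≤ 18) = 0.706376

We have X ~ Poisson(λ=13.95).

(a) Moments:
E[X] = 13.9500
Var(X) = 13.9500
σ = √Var(X) = 3.7350

(b) Point probability using PMF:
P(X = 11) = 0.085261

(c) Cumulative probability using CDF:
P(X ≤ 18) = F(18) = 0.885395

(d) Range probability:
P(11 ≤ X ≤ 18) = P(X ≤ 18) - P(X ≤ 10)
                   = F(18) - F(10)
                   = 0.885395 - 0.179019
                   = 0.706376

This means approximately 70.6% of outcomes fall in the interval [11, 18].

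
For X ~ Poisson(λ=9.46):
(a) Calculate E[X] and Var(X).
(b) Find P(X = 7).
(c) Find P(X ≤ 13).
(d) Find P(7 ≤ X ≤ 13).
(a) E[X] = 9.4600, Var(X) = 9.4600
(b) P(X = 7) = 0.104805
(c) P(X ≤ 13) = 0.900586
(d) P(7 ≤ X ≤ 13) = 0.732557

We have X ~ Poisson(λ=9.46).

(a) Moments:
E[X] = 9.4600
Var(X) = 9.4600
σ = √Var(X) = 3.0757

(b) Point probability using PMF:
P(X = 7) = 0.104805

(c) Cumulative probability using CDF:
P(X ≤ 13) = F(13) = 0.900586

(d) Range probability:
P(7 ≤ X ≤ 13) = P(X ≤ 13) - P(X ≤ 6)
                   = F(13) - F(6)
                   = 0.900586 - 0.168029
                   = 0.732557

This means approximately 73.3% of outcomes fall in the interval [7, 13].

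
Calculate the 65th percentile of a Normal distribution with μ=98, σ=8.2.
101.1596

We have X ~ Normal(μ=98, σ=8.2).

We want to find x such that P(X ≤ x) = 0.65.

This is the 65th percentile, which means 65% of values fall below this point.

Using the inverse CDF (quantile function):
x = F⁻¹(0.65) = 101.1596

Verification: P(X ≤ 101.1596) = 0.65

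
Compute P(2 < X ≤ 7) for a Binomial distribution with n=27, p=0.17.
0.786570

We have X ~ Binomial(n=27, p=0.17).

To find P(2 < X ≤ 7), we use:
P(2 < X ≤ 7) = P(X ≤ 7) - P(X ≤ 2)
                 = F(7) - F(2)
                 = 0.925427 - 0.138857
                 = 0.786570

So there's approximately a 78.7% chance that X falls in this range.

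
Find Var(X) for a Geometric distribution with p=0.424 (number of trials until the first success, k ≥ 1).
3.2040

We have X ~ Geometric(p=0.424) (number of trials until the first success, k ≥ 1).

For a Geometric distribution with p=0.424 (number of trials until the first success, k ≥ 1):
Var(X) = 3.2040

The variance measures the spread of the distribution around the mean.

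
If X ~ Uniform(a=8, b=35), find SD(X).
7.7942

We have X ~ Uniform(a=8, b=35).

For a Uniform distribution with a=8, b=35:
σ = √Var(X) = 7.7942

The standard deviation is the square root of the variance.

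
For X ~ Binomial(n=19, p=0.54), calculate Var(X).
4.7196

We have X ~ Binomial(n=19, p=0.54).

For a Binomial distribution with n=19, p=0.54:
Var(X) = 4.7196

The variance measures the spread of the distribution around the mean.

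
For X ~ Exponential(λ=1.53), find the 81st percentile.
1.0854

We have X ~ Exponential(λ=1.53).

We want to find x such that P(X ≤ x) = 0.81.

This is the 81st percentile, which means 81% of values fall below this point.

Using the inverse CDF (quantile function):
x = F⁻¹(0.81) = 1.0854

Verification: P(X ≤ 1.0854) = 0.81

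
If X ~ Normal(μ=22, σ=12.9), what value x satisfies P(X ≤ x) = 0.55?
23.6210

We have X ~ Normal(μ=22, σ=12.9).

We want to find x such that P(X ≤ x) = 0.55.

This is the 55th percentile, which means 55% of values fall below this point.

Using the inverse CDF (quantile function):
x = F⁻¹(0.55) = 23.6210

Verification: P(X ≤ 23.6210) = 0.55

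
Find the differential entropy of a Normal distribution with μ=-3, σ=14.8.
4.1136 nats

We have X ~ Normal(μ=-3, σ=14.8).

The differential entropy measures the uncertainty or information content of the distribution.

For a Normal distribution with μ=-3, σ=14.8:
h(X) = 4.1136 nats

(In bits, this would be 5.9346 bits.)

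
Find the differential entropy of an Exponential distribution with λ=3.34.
-0.2060 nats

We have X ~ Exponential(λ=3.34).

The differential entropy measures the uncertainty or information content of the distribution.

For an Exponential distribution with λ=3.34:
h(X) = -0.2060 nats

(In bits, this would be -0.2972 bits.)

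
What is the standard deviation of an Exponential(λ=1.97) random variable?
0.5076

We have X ~ Exponential(λ=1.97).

For an Exponential distribution with λ=1.97:
σ = √Var(X) = 0.5076

The standard deviation is the square root of the variance.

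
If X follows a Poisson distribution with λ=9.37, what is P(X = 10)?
0.122544

We have X ~ Poisson(λ=9.37).

For a Poisson distribution, the PMF gives us the probability of each outcome.

Using the PMF formula:
P(X = 10) = 0.122544

Rounded to 4 decimal places: 0.1225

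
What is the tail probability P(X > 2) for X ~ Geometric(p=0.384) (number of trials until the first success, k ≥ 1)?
0.379456

We have X ~ Geometric(p=0.384) (number of trials until the first success, k ≥ 1).

P(X > 2) = 1 - P(X ≤ 2)
                = 1 - F(2)
                = 1 - 0.620544
                = 0.379456

So there's approximately a 37.9% chance that X exceeds 2.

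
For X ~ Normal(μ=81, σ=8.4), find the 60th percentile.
83.1281

We have X ~ Normal(μ=81, σ=8.4).

We want to find x such that P(X ≤ x) = 0.6.

This is the 60th percentile, which means 60% of values fall below this point.

Using the inverse CDF (quantile function):
x = F⁻¹(0.6) = 83.1281

Verification: P(X ≤ 83.1281) = 0.6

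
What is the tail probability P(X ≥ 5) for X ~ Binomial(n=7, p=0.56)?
0.336167

We have X ~ Binomial(n=7, p=0.56).

For discrete distributions, P(X ≥ 5) = 1 - P(X ≤ 4).

P(X ≤ 4) = 0.663833
P(X ≥ 5) = 1 - 0.663833 = 0.336167

So there's approximately a 33.6% chance that X is at least 5.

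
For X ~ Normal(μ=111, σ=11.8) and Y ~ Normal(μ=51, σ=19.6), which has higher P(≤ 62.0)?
Y has higher probability (P(Y ≤ 62.0) = 0.7127 > P(X ≤ 62.0) = 0.0000)

Compute P(≤ 62.0) for each distribution:

X ~ Normal(μ=111, σ=11.8):
P(X ≤ 62.0) = 0.0000

Y ~ Normal(μ=51, σ=19.6):
P(Y ≤ 62.0) = 0.7127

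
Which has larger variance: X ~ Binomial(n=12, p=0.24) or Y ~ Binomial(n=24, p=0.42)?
Y has larger variance (5.8464 > 2.1888)

Compute the variance for each distribution:

X ~ Binomial(n=12, p=0.24):
Var(X) = 2.1888

Y ~ Binomial(n=24, p=0.42):
Var(Y) = 5.8464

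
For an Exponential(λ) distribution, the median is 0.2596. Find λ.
λ = 2.6701

For X ~ Exponential(λ), the CDF is F(x) = 1 - e^(-λx).
The median m satisfies F(m) = 0.5:
1 - e^(-λm) = 0.5
e^(-λm) = 0.5
λm = ln(2)
m = ln(2) / λ

Given m = 0.2596:
λ = ln(2) / 0.2596 = 0.693147 / 0.2596 = 2.6701

Verification: ln(2) / 2.6701 = 0.2596 ✓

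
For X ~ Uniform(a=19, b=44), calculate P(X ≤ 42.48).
0.939200

We have X ~ Uniform(a=19, b=44).

The CDF gives us P(X ≤ k).

Using the CDF:
P(X ≤ 42.48) = 0.939200

This means there's approximately a 93.9% chance that X is at most 42.48.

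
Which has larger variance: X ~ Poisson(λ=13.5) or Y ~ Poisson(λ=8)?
X has larger variance (13.5000 > 8.0000)

Compute the variance for each distribution:

X ~ Poisson(λ=13.5):
Var(X) = 13.5000

Y ~ Poisson(λ=8):
Var(Y) = 8.0000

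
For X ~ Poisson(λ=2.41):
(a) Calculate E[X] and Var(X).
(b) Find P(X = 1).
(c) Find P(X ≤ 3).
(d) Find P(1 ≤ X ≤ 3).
(a) E[X] = 2.4100, Var(X) = 2.4100
(b) P(X = 1) = 0.216455
(c) P(X ≤ 3) = 0.776630
(d) P(1 ≤ X ≤ 3) = 0.686815

We have X ~ Poisson(λ=2.41).

(a) Moments:
E[X] = 2.4100
Var(X) = 2.4100
σ = √Var(X) = 1.5524

(b) Point probability using PMF:
P(X = 1) = 0.216455

(c) Cumulative probability using CDF:
P(X ≤ 3) = F(3) = 0.776630

(d) Range probability:
P(1 ≤ X ≤ 3) = P(X ≤ 3) - P(X ≤ 0)
                   = F(3) - F(0)
                   = 0.776630 - 0.089815
                   = 0.686815

This means approximately 68.7% of outcomes fall in the interval [1, 3].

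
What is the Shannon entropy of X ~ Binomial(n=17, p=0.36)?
2.0993 nats

We have X ~ Binomial(n=17, p=0.36).

The Shannon entropy measures the uncertainty or information content of the distribution.

For a Binomial distribution with n=17, p=0.36:
H(X) = 2.0993 nats

(In bits, this would be 3.0286 bits.)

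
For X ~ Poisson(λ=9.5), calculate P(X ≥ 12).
0.248010

We have X ~ Poisson(λ=9.5).

For discrete distributions, P(X ≥ 12) = 1 - P(X ≤ 11).

P(X ≤ 11) = 0.751990
P(X ≥ 12) = 1 - 0.751990 = 0.248010

So there's approximately a 24.8% chance that X is at least 12.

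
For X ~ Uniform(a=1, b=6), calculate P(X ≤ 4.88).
0.776000

We have X ~ Uniform(a=1, b=6).

The CDF gives us P(X ≤ k).

Using the CDF:
P(X ≤ 4.88) = 0.776000

This means there's approximately a 77.6% chance that X is at most 4.88.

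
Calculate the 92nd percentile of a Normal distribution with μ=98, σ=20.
126.1014

We have X ~ Normal(μ=98, σ=20).

We want to find x such that P(X ≤ x) = 0.92.

This is the 92nd percentile, which means 92% of values fall below this point.

Using the inverse CDF (quantile function):
x = F⁻¹(0.92) = 126.1014

Verification: P(X ≤ 126.1014) = 0.92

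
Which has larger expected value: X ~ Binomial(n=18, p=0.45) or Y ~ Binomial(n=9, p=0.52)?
X has larger mean (8.1000 > 4.6800)

Compute the expected value for each distribution:

X ~ Binomial(n=18, p=0.45):
E[X] = 8.1000

Y ~ Binomial(n=9, p=0.52):
E[Y] = 4.6800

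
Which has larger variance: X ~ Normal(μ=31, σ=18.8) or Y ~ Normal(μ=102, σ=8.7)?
X has larger variance (353.4400 > 75.6900)

Compute the variance for each distribution:

X ~ Normal(μ=31, σ=18.8):
Var(X) = 353.4400

Y ~ Normal(μ=102, σ=8.7):
Var(Y) = 75.6900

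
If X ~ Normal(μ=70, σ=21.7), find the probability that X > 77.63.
0.362564

We have X ~ Normal(μ=70, σ=21.7).

P(X > 77.63) = 1 - P(X ≤ 77.63)
                = 1 - F(77.63)
                = 1 - 0.637436
                = 0.362564

So there's approximately a 36.3% chance that X exceeds 77.63.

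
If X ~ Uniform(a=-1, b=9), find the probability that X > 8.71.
0.029000

We have X ~ Uniform(a=-1, b=9).

P(X > 8.71) = 1 - P(X ≤ 8.71)
                = 1 - F(8.71)
                = 1 - 0.971000
                = 0.029000

So there's approximately a 2.9% chance that X exceeds 8.71.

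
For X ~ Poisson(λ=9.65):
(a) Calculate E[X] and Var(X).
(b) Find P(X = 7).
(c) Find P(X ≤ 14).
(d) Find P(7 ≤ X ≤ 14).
(a) E[X] = 9.6500, Var(X) = 9.6500
(b) P(X = 7) = 0.099614
(c) P(X ≤ 14) = 0.933503
(d) P(7 ≤ X ≤ 14) = 0.779703

We have X ~ Poisson(λ=9.65).

(a) Moments:
E[X] = 9.6500
Var(X) = 9.6500
σ = √Var(X) = 3.1064

(b) Point probability using PMF:
P(X = 7) = 0.099614

(c) Cumulative probability using CDF:
P(X ≤ 14) = F(14) = 0.933503

(d) Range probability:
P(7 ≤ X ≤ 14) = P(X ≤ 14) - P(X ≤ 6)
                   = F(14) - F(6)
                   = 0.933503 - 0.153800
                   = 0.779703

This means approximately 78.0% of outcomes fall in the interval [7, 14].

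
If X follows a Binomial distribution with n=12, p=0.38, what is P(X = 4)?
0.225358

We have X ~ Binomial(n=12, p=0.38).

For a Binomial distribution, the PMF gives us the probability of each outcome.

Using the PMF formula:
P(X = 4) = 0.225358

Rounded to 4 decimal places: 0.2254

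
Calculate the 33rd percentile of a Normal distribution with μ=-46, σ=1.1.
-46.4839

We have X ~ Normal(μ=-46, σ=1.1).

We want to find x such that P(X ≤ x) = 0.33.

This is the 33rd percentile, which means 33% of values fall below this point.

Using the inverse CDF (quantile function):
x = F⁻¹(0.33) = -46.4839

Verification: P(X ≤ -46.4839) = 0.33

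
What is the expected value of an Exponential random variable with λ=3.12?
0.3205

We have X ~ Exponential(λ=3.12).

For an Exponential distribution with λ=3.12:
E[X] = 0.3205

This is the expected (average) value of X.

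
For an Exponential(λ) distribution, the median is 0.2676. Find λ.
λ = 2.5902

For X ~ Exponential(λ), the CDF is F(x) = 1 - e^(-λx).
The median m satisfies F(m) = 0.5:
1 - e^(-λm) = 0.5
e^(-λm) = 0.5
λm = ln(2)
m = ln(2) / λ

Given m = 0.2676:
λ = ln(2) / 0.2676 = 0.693147 / 0.2676 = 2.5902

Verification: ln(2) / 2.5902 = 0.2676 ✓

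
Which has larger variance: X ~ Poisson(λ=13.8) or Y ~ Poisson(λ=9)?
X has larger variance (13.8000 > 9.0000)

Compute the variance for each distribution:

X ~ Poisson(λ=13.8):
Var(X) = 13.8000

Y ~ Poisson(λ=9):
Var(Y) = 9.0000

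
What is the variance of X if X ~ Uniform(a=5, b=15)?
8.3333

We have X ~ Uniform(a=5, b=15).

For a Uniform distribution with a=5, b=15:
Var(X) = 8.3333

The variance measures the spread of the distribution around the mean.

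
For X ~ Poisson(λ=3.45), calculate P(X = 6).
0.074347

We have X ~ Poisson(λ=3.45).

For a Poisson distribution, the PMF gives us the probability of each outcome.

Using the PMF formula:
P(X = 6) = 0.074347

Rounded to 4 decimal places: 0.0743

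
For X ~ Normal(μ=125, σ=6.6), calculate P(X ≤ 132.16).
0.861006

We have X ~ Normal(μ=125, σ=6.6).

The CDF gives us P(X ≤ k).

Using the CDF:
P(X ≤ 132.16) = 0.861006

This means there's approximately a 86.1% chance that X is at most 132.16.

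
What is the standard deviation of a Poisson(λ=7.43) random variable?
2.7258

We have X ~ Poisson(λ=7.43).

For a Poisson distribution with λ=7.43:
σ = √Var(X) = 2.7258

The standard deviation is the square root of the variance.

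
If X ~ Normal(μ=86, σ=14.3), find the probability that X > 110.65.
0.042374

We have X ~ Normal(μ=86, σ=14.3).

P(X > 110.65) = 1 - P(X ≤ 110.65)
                = 1 - F(110.65)
                = 1 - 0.957626
                = 0.042374

So there's approximately a 4.2% chance that X exceeds 110.65.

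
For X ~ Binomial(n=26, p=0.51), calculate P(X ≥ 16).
0.190062

We have X ~ Binomial(n=26, p=0.51).

For discrete distributions, P(X ≥ 16) = 1 - P(X ≤ 15).

P(X ≤ 15) = 0.809938
P(X ≥ 16) = 1 - 0.809938 = 0.190062

So there's approximately a 19.0% chance that X is at least 16.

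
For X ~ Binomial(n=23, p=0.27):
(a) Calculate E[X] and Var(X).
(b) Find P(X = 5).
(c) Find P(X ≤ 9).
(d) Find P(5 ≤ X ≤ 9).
(a) E[X] = 6.2100, Var(X) = 4.5333
(b) P(X = 5) = 0.167341
(c) P(X ≤ 9) = 0.934377
(d) P(5 ≤ X ≤ 9) = 0.719234

We have X ~ Binomial(n=23, p=0.27).

(a) Moments:
E[X] = 6.2100
Var(X) = 4.5333
σ = √Var(X) = 2.1292

(b) Point probability using PMF:
P(X = 5) = 0.167341

(c) Cumulative probability using CDF:
P(X ≤ 9) = F(9) = 0.934377

(d) Range probability:
P(5 ≤ X ≤ 9) = P(X ≤ 9) - P(X ≤ 4)
                   = F(9) - F(4)
                   = 0.934377 - 0.215144
                   = 0.719234

This means approximately 71.9% of outcomes fall in the interval [5, 9].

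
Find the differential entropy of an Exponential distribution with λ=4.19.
-0.4327 nats

We have X ~ Exponential(λ=4.19).

The differential entropy measures the uncertainty or information content of the distribution.

For an Exponential distribution with λ=4.19:
h(X) = -0.4327 nats

(In bits, this would be -0.6243 bits.)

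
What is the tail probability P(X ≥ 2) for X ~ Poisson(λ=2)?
0.593994

We have X ~ Poisson(λ=2).

For discrete distributions, P(X ≥ 2) = 1 - P(X ≤ 1).

P(X ≤ 1) = 0.406006
P(X ≥ 2) = 1 - 0.406006 = 0.593994

So there's approximately a 59.4% chance that X is at least 2.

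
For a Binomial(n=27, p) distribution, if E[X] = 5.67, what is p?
p = 0.21

For a Binomial(n, p) distribution:
E[X] = n × p

Given n = 27 and E[X] = 5.67:
5.67 = 27 × p
p = 5.67 / 27 = 0.21

Verification: Binomial(27, 0.21) has E[X] = 5.67 ✓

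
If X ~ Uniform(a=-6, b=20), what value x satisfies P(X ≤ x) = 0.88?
16.8800

We have X ~ Uniform(a=-6, b=20).

We want to find x such that P(X ≤ x) = 0.88.

This is the 88th percentile, which means 88% of values fall below this point.

Using the inverse CDF (quantile function):
x = F⁻¹(0.88) = 16.8800

Verification: P(X ≤ 16.8800) = 0.88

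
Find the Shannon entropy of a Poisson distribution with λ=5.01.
2.2054 nats

We have X ~ Poisson(λ=5.01).

The Shannon entropy measures the uncertainty or information content of the distribution.

For a Poisson distribution with λ=5.01:
H(X) = 2.2054 nats

(In bits, this would be 3.1818 bits.)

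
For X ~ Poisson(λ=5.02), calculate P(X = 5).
0.175460

We have X ~ Poisson(λ=5.02).

For a Poisson distribution, the PMF gives us the probability of each outcome.

Using the PMF formula:
P(X = 5) = 0.175460

Rounded to 4 decimal places: 0.1755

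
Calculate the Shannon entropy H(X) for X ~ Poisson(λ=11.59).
2.6365 nats

We have X ~ Poisson(λ=11.59).

The Shannon entropy measures the uncertainty or information content of the distribution.

For a Poisson distribution with λ=11.59:
H(X) = 2.6365 nats

(In bits, this would be 3.8036 bits.)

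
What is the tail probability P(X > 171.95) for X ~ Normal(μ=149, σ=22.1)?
0.149528

We have X ~ Normal(μ=149, σ=22.1).

P(X > 171.95) = 1 - P(X ≤ 171.95)
                = 1 - F(171.95)
                = 1 - 0.850472
                = 0.149528

So there's approximately a 15.0% chance that X exceeds 171.95.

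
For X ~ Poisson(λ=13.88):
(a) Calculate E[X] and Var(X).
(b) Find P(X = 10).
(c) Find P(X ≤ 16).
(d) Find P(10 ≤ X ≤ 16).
(a) E[X] = 13.8800, Var(X) = 13.8800
(b) P(X = 10) = 0.068568
(c) P(X ≤ 16) = 0.766214
(d) P(10 ≤ X ≤ 16) = 0.651011

We have X ~ Poisson(λ=13.88).

(a) Moments:
E[X] = 13.8800
Var(X) = 13.8800
σ = √Var(X) = 3.7256

(b) Point probability using PMF:
P(X = 10) = 0.068568

(c) Cumulative probability using CDF:
P(X ≤ 16) = F(16) = 0.766214

(d) Range probability:
P(10 ≤ X ≤ 16) = P(X ≤ 16) - P(X ≤ 9)
                   = F(16) - F(9)
                   = 0.766214 - 0.115204
                   = 0.651011

This means approximately 65.1% of outcomes fall in the interval [10, 16].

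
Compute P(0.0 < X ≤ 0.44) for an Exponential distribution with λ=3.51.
0.786560

We have X ~ Exponential(λ=3.51).

To find P(0.0 < X ≤ 0.44), we use:
P(0.0 < X ≤ 0.44) = P(X ≤ 0.44) - P(X ≤ 0.0)
                 = F(0.44) - F(0.0)
                 = 0.786560 - 0.000000
                 = 0.786560

So there's approximately a 78.7% chance that X falls in this range.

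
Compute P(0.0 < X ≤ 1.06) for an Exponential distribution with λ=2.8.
0.948594

We have X ~ Exponential(λ=2.8).

To find P(0.0 < X ≤ 1.06), we use:
P(0.0 < X ≤ 1.06) = P(X ≤ 1.06) - P(X ≤ 0.0)
                 = F(1.06) - F(0.0)
                 = 0.948594 - 0.000000
                 = 0.948594

So there's approximately a 94.9% chance that X falls in this range.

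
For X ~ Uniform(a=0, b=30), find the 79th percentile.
23.7000

We have X ~ Uniform(a=0, b=30).

We want to find x such that P(X ≤ x) = 0.79.

This is the 79th percentile, which means 79% of values fall below this point.

Using the inverse CDF (quantile function):
x = F⁻¹(0.79) = 23.7000

Verification: P(X ≤ 23.7000) = 0.79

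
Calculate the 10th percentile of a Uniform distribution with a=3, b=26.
5.3000

We have X ~ Uniform(a=3, b=26).

We want to find x such that P(X ≤ x) = 0.1.

This is the 10th percentile, which means 10% of values fall below this point.

Using the inverse CDF (quantile function):
x = F⁻¹(0.1) = 5.3000

Verification: P(X ≤ 5.3000) = 0.1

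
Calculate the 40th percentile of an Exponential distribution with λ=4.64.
0.1101

We have X ~ Exponential(λ=4.64).

We want to find x such that P(X ≤ x) = 0.4.

This is the 40th percentile, which means 40% of values fall below this point.

Using the inverse CDF (quantile function):
x = F⁻¹(0.4) = 0.1101

Verification: P(X ≤ 0.1101) = 0.4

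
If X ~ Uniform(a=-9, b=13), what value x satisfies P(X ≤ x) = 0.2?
-4.6000

We have X ~ Uniform(a=-9, b=13).

We want to find x such that P(X ≤ x) = 0.2.

This is the 20th percentile, which means 20% of values fall below this point.

Using the inverse CDF (quantile function):
x = F⁻¹(0.2) = -4.6000

Verification: P(X ≤ -4.6000) = 0.2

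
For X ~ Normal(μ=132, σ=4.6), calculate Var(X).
21.1600

We have X ~ Normal(μ=132, σ=4.6).

For a Normal distribution with μ=132, σ=4.6:
Var(X) = 21.1600

The variance measures the spread of the distribution around the mean.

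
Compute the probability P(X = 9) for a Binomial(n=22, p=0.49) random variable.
0.127909

We have X ~ Binomial(n=22, p=0.49).

For a Binomial distribution, the PMF gives us the probability of each outcome.

Using the PMF formula:
P(X = 9) = 0.127909

Rounded to 4 decimal places: 0.1279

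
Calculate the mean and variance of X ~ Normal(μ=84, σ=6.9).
E[X] = 84.0000, Var(X) = 47.6100

We have X ~ Normal(μ=84, σ=6.9).

For a Normal distribution with μ=84, σ=6.9:

Expected value:
E[X] = 84.0000

Variance:
Var(X) = 47.6100

Standard deviation:
σ = √Var(X) = 6.9000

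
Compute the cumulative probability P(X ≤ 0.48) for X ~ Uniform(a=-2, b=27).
0.085517

We have X ~ Uniform(a=-2, b=27).

The CDF gives us P(X ≤ k).

Using the CDF:
P(X ≤ 0.48) = 0.085517

This means there's approximately a 8.6% chance that X is at most 0.48.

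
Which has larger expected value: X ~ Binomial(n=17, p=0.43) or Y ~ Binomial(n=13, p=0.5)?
X has larger mean (7.3100 > 6.5000)

Compute the expected value for each distribution:

X ~ Binomial(n=17, p=0.43):
E[X] = 7.3100

Y ~ Binomial(n=13, p=0.5):
E[Y] = 6.5000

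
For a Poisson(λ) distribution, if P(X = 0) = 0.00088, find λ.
λ = 7.0356

For a Poisson(λ) distribution, the PMF at 0 is:
P(X = 0) = λ^0 e^(-λ) / 0! = e^(-λ)

Given P(X = 0) = 0.00088:
e^(-λ) = 0.00088
-λ = ln(0.00088)
λ = -ln(0.00088) = 7.0356

Verification: e^(-7.0356) = 0.00088 ✓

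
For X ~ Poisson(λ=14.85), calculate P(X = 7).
0.011230

We have X ~ Poisson(λ=14.85).

For a Poisson distribution, the PMF gives us the probability of each outcome.

Using the PMF formula:
P(X = 7) = 0.011230

Rounded to 4 decimal places: 0.0112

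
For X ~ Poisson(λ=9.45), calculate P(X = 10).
0.123161

We have X ~ Poisson(λ=9.45).

For a Poisson distribution, the PMF gives us the probability of each outcome.

Using the PMF formula:
P(X = 10) = 0.123161

Rounded to 4 decimal places: 0.1232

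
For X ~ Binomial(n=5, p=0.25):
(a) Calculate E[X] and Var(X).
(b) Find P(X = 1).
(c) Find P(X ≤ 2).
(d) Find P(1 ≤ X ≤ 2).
(a) E[X] = 1.2500, Var(X) = 0.9375
(b) P(X = 1) = 0.395508
(c) P(X ≤ 2) = 0.896484
(d) P(1 ≤ X ≤ 2) = 0.659180

We have X ~ Binomial(n=5, p=0.25).

(a) Moments:
E[X] = 1.2500
Var(X) = 0.9375
σ = √Var(X) = 0.9682

(b) Point probability using PMF:
P(X = 1) = 0.395508

(c) Cumulative probability using CDF:
P(X ≤ 2) = F(2) = 0.896484

(d) Range probability:
P(1 ≤ X ≤ 2) = P(X ≤ 2) - P(X ≤ 0)
                   = F(2) - F(0)
                   = 0.896484 - 0.237305
                   = 0.659180

This means approximately 65.9% of outcomes fall in the interval [1, 2].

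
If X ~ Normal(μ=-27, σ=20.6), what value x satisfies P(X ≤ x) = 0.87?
-3.7963

We have X ~ Normal(μ=-27, σ=20.6).

We want to find x such that P(X ≤ x) = 0.87.

This is the 87th percentile, which means 87% of values fall below this point.

Using the inverse CDF (quantile function):
x = F⁻¹(0.87) = -3.7963

Verification: P(X ≤ -3.7963) = 0.87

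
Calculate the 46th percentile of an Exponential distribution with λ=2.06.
0.2991

We have X ~ Exponential(λ=2.06).

We want to find x such that P(X ≤ x) = 0.46.

This is the 46th percentile, which means 46% of values fall below this point.

Using the inverse CDF (quantile function):
x = F⁻¹(0.46) = 0.2991

Verification: P(X ≤ 0.2991) = 0.46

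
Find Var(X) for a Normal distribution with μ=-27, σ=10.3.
106.0900

We have X ~ Normal(μ=-27, σ=10.3).

For a Normal distribution with μ=-27, σ=10.3:
Var(X) = 106.0900

The variance measures the spread of the distribution around the mean.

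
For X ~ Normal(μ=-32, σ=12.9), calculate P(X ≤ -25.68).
0.687906

We have X ~ Normal(μ=-32, σ=12.9).

The CDF gives us P(X ≤ k).

Using the CDF:
P(X ≤ -25.68) = 0.687906

This means there's approximately a 68.8% chance that X is at most -25.68.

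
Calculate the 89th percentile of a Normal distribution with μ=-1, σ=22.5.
26.5969

We have X ~ Normal(μ=-1, σ=22.5).

We want to find x such that P(X ≤ x) = 0.89.

This is the 89th percentile, which means 89% of values fall below this point.

Using the inverse CDF (quantile function):
x = F⁻¹(0.89) = 26.5969

Verification: P(X ≤ 26.5969) = 0.89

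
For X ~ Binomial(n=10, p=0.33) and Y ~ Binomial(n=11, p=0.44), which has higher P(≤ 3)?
X has higher probability (P(X ≤ 3) = 0.5684 > P(Y ≤ 3) = 0.2100)

Compute P(≤ 3) for each distribution:

X ~ Binomial(n=10, p=0.33):
P(X ≤ 3) = 0.5684

Y ~ Binomial(n=11, p=0.44):
P(Y ≤ 3) = 0.2100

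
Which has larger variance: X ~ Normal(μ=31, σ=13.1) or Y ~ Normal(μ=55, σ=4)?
X has larger variance (171.6100 > 16.0000)

Compute the variance for each distribution:

X ~ Normal(μ=31, σ=13.1):
Var(X) = 171.6100

Y ~ Normal(μ=55, σ=4):
Var(Y) = 16.0000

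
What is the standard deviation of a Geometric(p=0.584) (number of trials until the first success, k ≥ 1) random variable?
1.1044

We have X ~ Geometric(p=0.584) (number of trials until the first success, k ≥ 1).

For a Geometric distribution with p=0.584 (number of trials until the first success, k ≥ 1):
σ = √Var(X) = 1.1044

The standard deviation is the square root of the variance.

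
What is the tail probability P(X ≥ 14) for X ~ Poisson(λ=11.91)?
0.309000

We have X ~ Poisson(λ=11.91).

For discrete distributions, P(X ≥ 14) = 1 - P(X ≤ 13).

P(X ≤ 13) = 0.691000
P(X ≥ 14) = 1 - 0.691000 = 0.309000

So there's approximately a 30.9% chance that X is at least 14.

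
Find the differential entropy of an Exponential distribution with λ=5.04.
-0.6174 nats

We have X ~ Exponential(λ=5.04).

The differential entropy measures the uncertainty or information content of the distribution.

For an Exponential distribution with λ=5.04:
h(X) = -0.6174 nats

(In bits, this would be -0.8907 bits.)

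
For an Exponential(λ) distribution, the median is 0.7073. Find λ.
λ = 0.9800

For X ~ Exponential(λ), the CDF is F(x) = 1 - e^(-λx).
The median m satisfies F(m) = 0.5:
1 - e^(-λm) = 0.5
e^(-λm) = 0.5
λm = ln(2)
m = ln(2) / λ

Given m = 0.7073:
λ = ln(2) / 0.7073 = 0.693147 / 0.7073 = 0.9800

Verification: ln(2) / 0.9800 = 0.7073 ✓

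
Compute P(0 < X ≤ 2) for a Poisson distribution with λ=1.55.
0.583947

We have X ~ Poisson(λ=1.55).

To find P(0 < X ≤ 2), we use:
P(0 < X ≤ 2) = P(X ≤ 2) - P(X ≤ 0)
                 = F(2) - F(0)
                 = 0.796195 - 0.212248
                 = 0.583947

So there's approximately a 58.4% chance that X falls in this range.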